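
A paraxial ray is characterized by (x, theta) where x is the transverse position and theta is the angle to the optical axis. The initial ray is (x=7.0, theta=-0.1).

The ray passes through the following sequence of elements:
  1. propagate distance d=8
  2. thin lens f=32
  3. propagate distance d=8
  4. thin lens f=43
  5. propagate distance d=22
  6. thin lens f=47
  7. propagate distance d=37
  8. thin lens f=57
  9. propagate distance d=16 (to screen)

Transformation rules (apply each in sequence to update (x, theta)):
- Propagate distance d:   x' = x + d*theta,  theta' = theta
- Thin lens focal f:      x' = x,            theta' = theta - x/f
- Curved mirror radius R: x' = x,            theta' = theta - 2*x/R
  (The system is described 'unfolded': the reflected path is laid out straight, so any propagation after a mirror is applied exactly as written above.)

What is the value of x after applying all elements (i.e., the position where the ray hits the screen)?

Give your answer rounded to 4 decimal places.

Initial: x=7.0000 theta=-0.1000
After 1 (propagate distance d=8): x=6.2000 theta=-0.1000
After 2 (thin lens f=32): x=6.2000 theta=-47/160 (≈-0.2938)
After 3 (propagate distance d=8): x=3.8500 theta=-47/160 (≈-0.2938)
After 4 (thin lens f=43): x=3.8500 theta=-2637/6880 (≈-0.3833)
After 5 (propagate distance d=22): x=-15763/3440 (≈-4.5823) theta=-2637/6880 (≈-0.3833)
After 6 (thin lens f=47): x=-15763/3440 (≈-4.5823) theta=-92413/323360 (≈-0.2858)
After 7 (propagate distance d=37): x=-4901003/323360 (≈-15.1565) theta=-92413/323360 (≈-0.2858)
After 8 (thin lens f=57): x=-4901003/323360 (≈-15.1565) theta=-183269/9215760 (≈-0.0199)
After 9 (propagate distance d=16 (to screen)): x=-285221779/18431520 (≈-15.4747) theta=-183269/9215760 (≈-0.0199)
Rounded to 4 decimal places: x = -15.4747

Answer: -15.4747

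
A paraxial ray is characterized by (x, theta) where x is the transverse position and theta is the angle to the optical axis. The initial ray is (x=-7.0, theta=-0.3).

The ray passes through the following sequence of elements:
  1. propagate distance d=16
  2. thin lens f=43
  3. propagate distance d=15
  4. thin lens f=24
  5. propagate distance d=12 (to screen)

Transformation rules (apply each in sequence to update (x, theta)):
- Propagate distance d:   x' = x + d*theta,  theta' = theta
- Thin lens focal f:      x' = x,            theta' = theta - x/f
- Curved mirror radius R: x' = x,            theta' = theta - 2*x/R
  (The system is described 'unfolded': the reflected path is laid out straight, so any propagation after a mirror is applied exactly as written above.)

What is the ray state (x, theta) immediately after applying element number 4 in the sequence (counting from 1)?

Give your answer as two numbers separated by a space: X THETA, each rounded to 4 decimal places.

Answer: -12.1837 0.4821

Derivation:
Initial: x=-7.0000 theta=-0.3000
After 1 (propagate distance d=16): x=-11.8000 theta=-0.3000
After 2 (thin lens f=43): x=-11.8000 theta=-11/430 (≈-0.0256)
After 3 (propagate distance d=15): x=-5239/430 (≈-12.1837) theta=-11/430 (≈-0.0256)
After 4 (thin lens f=24): x=-5239/430 (≈-12.1837) theta=995/2064 (≈0.4821)
Rounded to 4 decimal places: x = -12.1837, theta = 0.4821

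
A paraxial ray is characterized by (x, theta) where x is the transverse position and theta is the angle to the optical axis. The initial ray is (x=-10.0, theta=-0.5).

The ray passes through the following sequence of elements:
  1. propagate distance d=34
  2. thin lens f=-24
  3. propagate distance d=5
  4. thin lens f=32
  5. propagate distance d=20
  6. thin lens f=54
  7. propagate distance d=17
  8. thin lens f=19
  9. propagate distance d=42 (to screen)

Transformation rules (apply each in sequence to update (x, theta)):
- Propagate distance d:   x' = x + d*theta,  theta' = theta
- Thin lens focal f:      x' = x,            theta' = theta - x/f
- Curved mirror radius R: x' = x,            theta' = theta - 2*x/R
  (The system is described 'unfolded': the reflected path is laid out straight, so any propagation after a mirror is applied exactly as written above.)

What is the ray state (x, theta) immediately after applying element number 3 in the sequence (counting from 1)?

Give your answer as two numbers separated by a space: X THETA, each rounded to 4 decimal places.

Initial: x=-10.0000 theta=-0.5000
After 1 (propagate distance d=34): x=-27.0000 theta=-0.5000
After 2 (thin lens f=-24): x=-27.0000 theta=-1.6250
After 3 (propagate distance d=5): x=-35.1250 theta=-1.6250
Rounded to 4 decimal places: x = -35.1250, theta = -1.6250

Answer: -35.1250 -1.6250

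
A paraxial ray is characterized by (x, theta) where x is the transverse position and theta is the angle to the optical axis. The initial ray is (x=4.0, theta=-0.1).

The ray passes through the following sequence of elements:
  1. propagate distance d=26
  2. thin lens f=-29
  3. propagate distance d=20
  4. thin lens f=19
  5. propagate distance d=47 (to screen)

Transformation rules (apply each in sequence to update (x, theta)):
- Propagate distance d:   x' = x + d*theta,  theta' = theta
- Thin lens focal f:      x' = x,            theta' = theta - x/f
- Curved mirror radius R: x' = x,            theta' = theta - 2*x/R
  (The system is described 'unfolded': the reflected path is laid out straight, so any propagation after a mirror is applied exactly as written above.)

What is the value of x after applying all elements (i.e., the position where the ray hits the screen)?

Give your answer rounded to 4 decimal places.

Initial: x=4.0000 theta=-0.1000
After 1 (propagate distance d=26): x=1.4000 theta=-0.1000
After 2 (thin lens f=-29): x=1.4000 theta=-3/58 (≈-0.0517)
After 3 (propagate distance d=20): x=53/145 (≈0.3655) theta=-3/58 (≈-0.0517)
After 4 (thin lens f=19): x=53/145 (≈0.3655) theta=-391/5510 (≈-0.0710)
After 5 (propagate distance d=47 (to screen)): x=-16363/5510 (≈-2.9697) theta=-391/5510 (≈-0.0710)
Rounded to 4 decimal places: x = -2.9697

Answer: -2.9697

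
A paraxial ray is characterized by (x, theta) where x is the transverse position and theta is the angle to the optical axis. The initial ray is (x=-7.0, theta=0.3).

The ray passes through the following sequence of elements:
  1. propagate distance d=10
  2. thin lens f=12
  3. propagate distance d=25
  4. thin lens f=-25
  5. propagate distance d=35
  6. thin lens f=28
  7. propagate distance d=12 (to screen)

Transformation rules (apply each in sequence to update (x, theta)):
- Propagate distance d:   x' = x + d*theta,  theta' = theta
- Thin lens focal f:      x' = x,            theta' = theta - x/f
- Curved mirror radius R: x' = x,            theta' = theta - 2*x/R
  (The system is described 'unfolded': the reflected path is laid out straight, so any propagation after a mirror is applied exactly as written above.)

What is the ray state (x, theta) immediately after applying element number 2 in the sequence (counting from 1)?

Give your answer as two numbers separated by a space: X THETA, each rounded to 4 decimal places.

Answer: -4.0000 0.6333

Derivation:
Initial: x=-7.0000 theta=0.3000
After 1 (propagate distance d=10): x=-4.0000 theta=0.3000
After 2 (thin lens f=12): x=-4.0000 theta=19/30 (≈0.6333)
Rounded to 4 decimal places: x = -4.0000, theta = 0.6333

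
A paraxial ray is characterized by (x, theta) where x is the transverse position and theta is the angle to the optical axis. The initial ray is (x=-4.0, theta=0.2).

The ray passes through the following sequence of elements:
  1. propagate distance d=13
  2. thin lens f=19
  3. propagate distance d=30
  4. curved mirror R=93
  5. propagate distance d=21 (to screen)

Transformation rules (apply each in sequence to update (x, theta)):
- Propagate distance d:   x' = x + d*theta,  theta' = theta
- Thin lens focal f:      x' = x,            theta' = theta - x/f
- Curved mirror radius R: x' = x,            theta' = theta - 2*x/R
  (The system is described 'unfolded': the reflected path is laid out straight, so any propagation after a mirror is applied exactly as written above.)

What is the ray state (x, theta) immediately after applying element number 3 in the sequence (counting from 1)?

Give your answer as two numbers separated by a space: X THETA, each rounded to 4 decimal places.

Initial: x=-4.0000 theta=0.2000
After 1 (propagate distance d=13): x=-1.4000 theta=0.2000
After 2 (thin lens f=19): x=-1.4000 theta=26/95 (≈0.2737)
After 3 (propagate distance d=30): x=647/95 (≈6.8105) theta=26/95 (≈0.2737)
Rounded to 4 decimal places: x = 6.8105, theta = 0.2737

Answer: 6.8105 0.2737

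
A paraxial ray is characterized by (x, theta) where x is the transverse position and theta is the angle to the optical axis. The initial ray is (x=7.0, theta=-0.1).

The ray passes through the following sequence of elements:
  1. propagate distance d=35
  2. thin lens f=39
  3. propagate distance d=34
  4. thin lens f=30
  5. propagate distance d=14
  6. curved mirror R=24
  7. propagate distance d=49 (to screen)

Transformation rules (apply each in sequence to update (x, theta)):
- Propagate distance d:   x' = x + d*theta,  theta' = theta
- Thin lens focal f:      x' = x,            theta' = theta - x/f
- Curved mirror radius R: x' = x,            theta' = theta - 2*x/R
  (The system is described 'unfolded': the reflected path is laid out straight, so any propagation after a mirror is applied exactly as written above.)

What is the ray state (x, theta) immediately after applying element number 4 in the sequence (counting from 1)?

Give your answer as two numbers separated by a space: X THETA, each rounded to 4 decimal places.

Answer: -2.9513 -0.0914

Derivation:
Initial: x=7.0000 theta=-0.1000
After 1 (propagate distance d=35): x=3.5000 theta=-0.1000
After 2 (thin lens f=39): x=3.5000 theta=-37/195 (≈-0.1897)
After 3 (propagate distance d=34): x=-1151/390 (≈-2.9513) theta=-37/195 (≈-0.1897)
After 4 (thin lens f=30): x=-1151/390 (≈-2.9513) theta=-1069/11700 (≈-0.0914)
Rounded to 4 decimal places: x = -2.9513, theta = -0.0914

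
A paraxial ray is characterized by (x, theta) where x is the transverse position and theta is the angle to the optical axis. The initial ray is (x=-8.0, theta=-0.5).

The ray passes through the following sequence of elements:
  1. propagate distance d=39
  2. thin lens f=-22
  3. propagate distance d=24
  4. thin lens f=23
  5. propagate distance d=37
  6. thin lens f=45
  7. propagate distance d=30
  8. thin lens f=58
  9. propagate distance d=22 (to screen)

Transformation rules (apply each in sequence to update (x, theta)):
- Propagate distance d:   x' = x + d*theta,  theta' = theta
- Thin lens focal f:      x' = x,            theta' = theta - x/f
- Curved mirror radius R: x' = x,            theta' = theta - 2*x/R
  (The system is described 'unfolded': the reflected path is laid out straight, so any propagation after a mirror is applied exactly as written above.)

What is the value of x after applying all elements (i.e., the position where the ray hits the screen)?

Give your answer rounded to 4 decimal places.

Initial: x=-8.0000 theta=-0.5000
After 1 (propagate distance d=39): x=-27.5000 theta=-0.5000
After 2 (thin lens f=-22): x=-27.5000 theta=-1.7500
After 3 (propagate distance d=24): x=-69.5000 theta=-1.7500
After 4 (thin lens f=23): x=-69.5000 theta=117/92 (≈1.2717)
After 5 (propagate distance d=37): x=-2065/92 (≈-22.4457) theta=117/92 (≈1.2717)
After 6 (thin lens f=45): x=-2065/92 (≈-22.4457) theta=733/414 (≈1.7705)
After 7 (propagate distance d=30): x=8465/276 (≈30.6703) theta=733/414 (≈1.7705)
After 8 (thin lens f=58): x=8465/276 (≈30.6703) theta=59633/48024 (≈1.2417)
After 9 (propagate distance d=22 (to screen)): x=696209/12006 (≈57.9884) theta=59633/48024 (≈1.2417)
Rounded to 4 decimal places: x = 57.9884

Answer: 57.9884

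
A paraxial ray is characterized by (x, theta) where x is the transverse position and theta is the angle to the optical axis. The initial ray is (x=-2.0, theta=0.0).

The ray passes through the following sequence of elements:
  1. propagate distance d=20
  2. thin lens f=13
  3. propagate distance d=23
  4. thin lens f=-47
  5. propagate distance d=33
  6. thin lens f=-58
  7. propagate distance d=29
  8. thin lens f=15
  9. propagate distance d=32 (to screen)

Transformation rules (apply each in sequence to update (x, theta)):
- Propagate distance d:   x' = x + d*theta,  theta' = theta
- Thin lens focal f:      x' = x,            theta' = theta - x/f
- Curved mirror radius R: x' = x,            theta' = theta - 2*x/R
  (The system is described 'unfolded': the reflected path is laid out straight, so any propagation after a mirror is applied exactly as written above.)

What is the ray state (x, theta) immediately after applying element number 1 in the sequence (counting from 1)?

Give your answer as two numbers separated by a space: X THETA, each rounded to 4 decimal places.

Initial: x=-2.0000 theta=0.0000
After 1 (propagate distance d=20): x=-2.0000 theta=0.0000
Rounded to 4 decimal places: x = -2.0000, theta = 0.0000

Answer: -2.0000 0.0000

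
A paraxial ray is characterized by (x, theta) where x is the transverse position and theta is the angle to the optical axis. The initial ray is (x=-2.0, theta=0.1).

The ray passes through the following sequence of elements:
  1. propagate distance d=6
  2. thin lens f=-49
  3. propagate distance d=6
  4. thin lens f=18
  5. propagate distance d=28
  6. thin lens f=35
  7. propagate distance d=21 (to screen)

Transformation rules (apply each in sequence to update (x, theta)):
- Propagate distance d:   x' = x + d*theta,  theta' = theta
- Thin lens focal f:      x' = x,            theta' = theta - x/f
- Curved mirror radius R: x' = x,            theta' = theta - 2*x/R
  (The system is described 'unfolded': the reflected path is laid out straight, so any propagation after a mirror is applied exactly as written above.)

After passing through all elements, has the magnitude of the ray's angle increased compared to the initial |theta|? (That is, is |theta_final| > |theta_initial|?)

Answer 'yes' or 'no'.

Answer: no

Derivation:
Initial: x=-2.0000 theta=0.1000
After 1 (propagate distance d=6): x=-1.4000 theta=0.1000
After 2 (thin lens f=-49): x=-1.4000 theta=1/14 (≈0.0714)
After 3 (propagate distance d=6): x=-34/35 (≈-0.9714) theta=1/14 (≈0.0714)
After 4 (thin lens f=18): x=-34/35 (≈-0.9714) theta=79/630 (≈0.1254)
After 5 (propagate distance d=28): x=160/63 (≈2.5397) theta=79/630 (≈0.1254)
After 6 (thin lens f=35): x=160/63 (≈2.5397) theta=233/4410 (≈0.0528)
After 7 (propagate distance d=21 (to screen)): x=2299/630 (≈3.6492) theta=233/4410 (≈0.0528)
|theta_initial|=0.1000 |theta_final|=233/4410 (≈0.0528) -> not increased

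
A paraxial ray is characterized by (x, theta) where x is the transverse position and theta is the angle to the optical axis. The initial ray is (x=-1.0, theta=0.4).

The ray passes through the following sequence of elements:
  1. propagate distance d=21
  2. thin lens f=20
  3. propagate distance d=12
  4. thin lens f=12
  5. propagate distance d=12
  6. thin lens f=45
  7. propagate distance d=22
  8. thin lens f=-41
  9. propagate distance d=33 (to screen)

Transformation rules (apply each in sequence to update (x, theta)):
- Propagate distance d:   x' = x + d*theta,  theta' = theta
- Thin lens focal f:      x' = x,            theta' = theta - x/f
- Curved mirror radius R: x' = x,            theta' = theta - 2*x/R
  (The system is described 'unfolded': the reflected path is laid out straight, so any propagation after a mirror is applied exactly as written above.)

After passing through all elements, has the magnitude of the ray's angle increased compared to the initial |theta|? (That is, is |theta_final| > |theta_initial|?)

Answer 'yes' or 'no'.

Initial: x=-1.0000 theta=0.4000
After 1 (propagate distance d=21): x=7.4000 theta=0.4000
After 2 (thin lens f=20): x=7.4000 theta=0.0300
After 3 (propagate distance d=12): x=7.7600 theta=0.0300
After 4 (thin lens f=12): x=7.7600 theta=-37/60 (≈-0.6167)
After 5 (propagate distance d=12): x=0.3600 theta=-37/60 (≈-0.6167)
After 6 (thin lens f=45): x=0.3600 theta=-937/1500 (≈-0.6247)
After 7 (propagate distance d=22): x=-10037/750 (≈-13.3827) theta=-937/1500 (≈-0.6247)
After 8 (thin lens f=-41): x=-10037/750 (≈-13.3827) theta=-19497/20500 (≈-0.9511)
After 9 (propagate distance d=33 (to screen)): x=-2753237/61500 (≈-44.7681) theta=-19497/20500 (≈-0.9511)
|theta_initial|=0.4000 |theta_final|=19497/20500 (≈0.9511) -> increased

Answer: yes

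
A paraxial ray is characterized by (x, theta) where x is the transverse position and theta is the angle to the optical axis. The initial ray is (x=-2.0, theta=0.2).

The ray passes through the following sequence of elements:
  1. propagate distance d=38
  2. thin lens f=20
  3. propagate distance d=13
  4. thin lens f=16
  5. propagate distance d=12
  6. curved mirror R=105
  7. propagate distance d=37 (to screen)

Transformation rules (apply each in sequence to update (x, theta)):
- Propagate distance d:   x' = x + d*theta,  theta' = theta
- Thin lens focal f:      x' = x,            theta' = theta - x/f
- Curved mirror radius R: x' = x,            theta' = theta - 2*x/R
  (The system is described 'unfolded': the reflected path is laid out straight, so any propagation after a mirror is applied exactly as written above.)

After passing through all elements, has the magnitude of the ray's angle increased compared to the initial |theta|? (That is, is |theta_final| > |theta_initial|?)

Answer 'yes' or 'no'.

Initial: x=-2.0000 theta=0.2000
After 1 (propagate distance d=38): x=5.6000 theta=0.2000
After 2 (thin lens f=20): x=5.6000 theta=-0.0800
After 3 (propagate distance d=13): x=4.5600 theta=-0.0800
After 4 (thin lens f=16): x=4.5600 theta=-0.3650
After 5 (propagate distance d=12): x=0.1800 theta=-0.3650
After 6 (curved mirror R=105): x=0.1800 theta=-2579/7000 (≈-0.3684)
After 7 (propagate distance d=37 (to screen)): x=-94163/7000 (≈-13.4519) theta=-2579/7000 (≈-0.3684)
|theta_initial|=0.2000 |theta_final|=2579/7000 (≈0.3684) -> increased

Answer: yes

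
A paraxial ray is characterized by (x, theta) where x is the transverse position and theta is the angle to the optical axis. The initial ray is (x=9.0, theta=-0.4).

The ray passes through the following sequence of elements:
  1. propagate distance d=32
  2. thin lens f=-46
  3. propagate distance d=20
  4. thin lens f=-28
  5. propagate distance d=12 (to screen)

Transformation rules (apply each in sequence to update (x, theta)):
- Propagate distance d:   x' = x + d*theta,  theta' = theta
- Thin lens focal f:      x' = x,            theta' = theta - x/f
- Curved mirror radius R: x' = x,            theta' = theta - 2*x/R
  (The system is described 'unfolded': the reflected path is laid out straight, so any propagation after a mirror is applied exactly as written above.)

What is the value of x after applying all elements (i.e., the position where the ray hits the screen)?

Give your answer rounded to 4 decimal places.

Answer: -25.0087

Derivation:
Initial: x=9.0000 theta=-0.4000
After 1 (propagate distance d=32): x=-3.8000 theta=-0.4000
After 2 (thin lens f=-46): x=-3.8000 theta=-111/230 (≈-0.4826)
After 3 (propagate distance d=20): x=-1547/115 (≈-13.4522) theta=-111/230 (≈-0.4826)
After 4 (thin lens f=-28): x=-1547/115 (≈-13.4522) theta=-443/460 (≈-0.9630)
After 5 (propagate distance d=12 (to screen)): x=-2876/115 (≈-25.0087) theta=-443/460 (≈-0.9630)
Rounded to 4 decimal places: x = -25.0087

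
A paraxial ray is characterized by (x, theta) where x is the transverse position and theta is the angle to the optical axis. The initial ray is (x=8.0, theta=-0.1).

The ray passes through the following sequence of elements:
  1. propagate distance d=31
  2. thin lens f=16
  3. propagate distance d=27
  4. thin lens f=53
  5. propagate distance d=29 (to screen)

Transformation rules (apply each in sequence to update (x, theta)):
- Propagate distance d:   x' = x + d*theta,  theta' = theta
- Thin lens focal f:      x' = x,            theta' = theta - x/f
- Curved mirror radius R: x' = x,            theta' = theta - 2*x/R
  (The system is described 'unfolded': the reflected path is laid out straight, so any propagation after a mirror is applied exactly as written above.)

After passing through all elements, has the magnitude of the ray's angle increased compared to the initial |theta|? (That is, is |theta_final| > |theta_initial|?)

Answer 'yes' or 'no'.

Answer: yes

Derivation:
Initial: x=8.0000 theta=-0.1000
After 1 (propagate distance d=31): x=4.9000 theta=-0.1000
After 2 (thin lens f=16): x=4.9000 theta=-13/32 (≈-0.4063)
After 3 (propagate distance d=27): x=-971/160 (≈-6.0688) theta=-13/32 (≈-0.4063)
After 4 (thin lens f=53): x=-971/160 (≈-6.0688) theta=-1237/4240 (≈-0.2917)
After 5 (propagate distance d=29 (to screen)): x=-123209/8480 (≈-14.5294) theta=-1237/4240 (≈-0.2917)
|theta_initial|=0.1000 |theta_final|=1237/4240 (≈0.2917) -> increased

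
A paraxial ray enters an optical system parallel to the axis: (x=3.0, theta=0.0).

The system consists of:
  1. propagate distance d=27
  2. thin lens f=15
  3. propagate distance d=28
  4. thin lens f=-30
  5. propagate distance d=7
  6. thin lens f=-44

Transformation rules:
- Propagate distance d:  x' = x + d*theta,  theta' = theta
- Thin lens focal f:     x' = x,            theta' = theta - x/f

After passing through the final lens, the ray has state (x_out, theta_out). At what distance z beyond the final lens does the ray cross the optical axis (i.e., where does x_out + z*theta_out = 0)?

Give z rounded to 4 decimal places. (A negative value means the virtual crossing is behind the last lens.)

Initial: x=3.0000 theta=0.0000
After 1 (propagate distance d=27): x=3.0000 theta=0.0000
After 2 (thin lens f=15): x=3.0000 theta=-0.2000
After 3 (propagate distance d=28): x=-2.6000 theta=-0.2000
After 4 (thin lens f=-30): x=-2.6000 theta=-43/150 (≈-0.2867)
After 5 (propagate distance d=7): x=-691/150 (≈-4.6067) theta=-43/150 (≈-0.2867)
After 6 (thin lens f=-44): x=-691/150 (≈-4.6067) theta=-861/2200 (≈-0.3914)
z_focus = -x_out/theta_out = -(-691/150)/(-861/2200) = -30404/2583 ≈ -11.7708
Rounded to 4 decimal places: z = -11.7708

Answer: -11.7708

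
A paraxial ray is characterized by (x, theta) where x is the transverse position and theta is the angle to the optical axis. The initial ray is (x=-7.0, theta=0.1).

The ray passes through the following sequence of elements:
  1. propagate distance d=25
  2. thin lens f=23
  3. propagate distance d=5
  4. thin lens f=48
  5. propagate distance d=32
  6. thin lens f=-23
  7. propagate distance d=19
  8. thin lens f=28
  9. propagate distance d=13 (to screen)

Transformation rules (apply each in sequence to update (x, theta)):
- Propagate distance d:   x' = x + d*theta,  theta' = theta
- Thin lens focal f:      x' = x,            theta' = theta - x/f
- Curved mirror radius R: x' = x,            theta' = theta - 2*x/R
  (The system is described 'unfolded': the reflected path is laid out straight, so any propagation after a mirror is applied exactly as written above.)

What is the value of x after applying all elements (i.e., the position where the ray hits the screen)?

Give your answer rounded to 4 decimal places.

Initial: x=-7.0000 theta=0.1000
After 1 (propagate distance d=25): x=-4.5000 theta=0.1000
After 2 (thin lens f=23): x=-4.5000 theta=34/115 (≈0.2957)
After 3 (propagate distance d=5): x=-139/46 (≈-3.0217) theta=34/115 (≈0.2957)
After 4 (thin lens f=48): x=-139/46 (≈-3.0217) theta=3959/11040 (≈0.3586)
After 5 (propagate distance d=32): x=5833/690 (≈8.4536) theta=3959/11040 (≈0.3586)
After 6 (thin lens f=-23): x=5833/690 (≈8.4536) theta=36877/50784 (≈0.7262)
After 7 (propagate distance d=19): x=5649859/253920 (≈22.2505) theta=36877/50784 (≈0.7262)
After 8 (thin lens f=28): x=5649859/253920 (≈22.2505) theta=-487079/7109760 (≈-0.0685)
After 9 (propagate distance d=13 (to screen)): x=30372805/1421952 (≈21.3599) theta=-487079/7109760 (≈-0.0685)
Rounded to 4 decimal places: x = 21.3599

Answer: 21.3599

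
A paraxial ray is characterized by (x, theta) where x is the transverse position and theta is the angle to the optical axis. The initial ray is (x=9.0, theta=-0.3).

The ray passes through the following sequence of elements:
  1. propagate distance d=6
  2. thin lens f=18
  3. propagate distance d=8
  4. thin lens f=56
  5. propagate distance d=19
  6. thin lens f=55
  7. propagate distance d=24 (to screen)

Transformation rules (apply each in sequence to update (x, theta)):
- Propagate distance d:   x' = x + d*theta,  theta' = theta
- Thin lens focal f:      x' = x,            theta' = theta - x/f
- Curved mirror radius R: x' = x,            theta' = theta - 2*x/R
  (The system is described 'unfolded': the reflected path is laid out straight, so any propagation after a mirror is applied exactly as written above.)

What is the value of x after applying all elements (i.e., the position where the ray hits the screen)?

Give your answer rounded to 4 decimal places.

Initial: x=9.0000 theta=-0.3000
After 1 (propagate distance d=6): x=7.2000 theta=-0.3000
After 2 (thin lens f=18): x=7.2000 theta=-0.7000
After 3 (propagate distance d=8): x=1.6000 theta=-0.7000
After 4 (thin lens f=56): x=1.6000 theta=-51/70 (≈-0.7286)
After 5 (propagate distance d=19): x=-857/70 (≈-12.2429) theta=-51/70 (≈-0.7286)
After 6 (thin lens f=55): x=-857/70 (≈-12.2429) theta=-974/1925 (≈-0.5060)
After 7 (propagate distance d=24 (to screen)): x=-93887/3850 (≈-24.3862) theta=-974/1925 (≈-0.5060)
Rounded to 4 decimal places: x = -24.3862

Answer: -24.3862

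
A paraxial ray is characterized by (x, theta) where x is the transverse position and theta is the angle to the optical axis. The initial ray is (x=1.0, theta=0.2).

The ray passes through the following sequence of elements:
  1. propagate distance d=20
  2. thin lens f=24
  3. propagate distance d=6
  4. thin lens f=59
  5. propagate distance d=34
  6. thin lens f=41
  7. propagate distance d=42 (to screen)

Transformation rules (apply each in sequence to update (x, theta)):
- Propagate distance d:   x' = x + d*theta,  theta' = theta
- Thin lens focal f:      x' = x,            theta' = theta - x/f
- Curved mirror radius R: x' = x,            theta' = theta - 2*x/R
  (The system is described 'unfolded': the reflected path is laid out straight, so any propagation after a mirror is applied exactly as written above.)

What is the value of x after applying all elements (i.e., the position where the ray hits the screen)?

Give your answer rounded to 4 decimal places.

Answer: -3.9180

Derivation:
Initial: x=1.0000 theta=0.2000
After 1 (propagate distance d=20): x=5.0000 theta=0.2000
After 2 (thin lens f=24): x=5.0000 theta=-1/120 (≈-0.0083)
After 3 (propagate distance d=6): x=4.9500 theta=-1/120 (≈-0.0083)
After 4 (thin lens f=59): x=4.9500 theta=-653/7080 (≈-0.0922)
After 5 (propagate distance d=34): x=3211/1770 (≈1.8141) theta=-653/7080 (≈-0.0922)
After 6 (thin lens f=41): x=3211/1770 (≈1.8141) theta=-39617/290280 (≈-0.1365)
After 7 (propagate distance d=42 (to screen)): x=-113731/29028 (≈-3.9180) theta=-39617/290280 (≈-0.1365)
Rounded to 4 decimal places: x = -3.9180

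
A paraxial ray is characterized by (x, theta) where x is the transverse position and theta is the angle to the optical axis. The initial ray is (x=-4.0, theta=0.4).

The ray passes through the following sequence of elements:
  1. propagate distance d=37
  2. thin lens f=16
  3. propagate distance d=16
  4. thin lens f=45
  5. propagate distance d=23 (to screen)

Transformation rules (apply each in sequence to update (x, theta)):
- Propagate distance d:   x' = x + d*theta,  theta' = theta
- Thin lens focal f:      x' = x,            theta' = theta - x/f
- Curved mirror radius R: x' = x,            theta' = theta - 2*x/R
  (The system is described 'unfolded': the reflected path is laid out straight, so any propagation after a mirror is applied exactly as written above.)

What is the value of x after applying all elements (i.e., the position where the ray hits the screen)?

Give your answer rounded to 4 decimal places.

Answer: -3.1961

Derivation:
Initial: x=-4.0000 theta=0.4000
After 1 (propagate distance d=37): x=10.8000 theta=0.4000
After 2 (thin lens f=16): x=10.8000 theta=-0.2750
After 3 (propagate distance d=16): x=6.4000 theta=-0.2750
After 4 (thin lens f=45): x=6.4000 theta=-751/1800 (≈-0.4172)
After 5 (propagate distance d=23 (to screen)): x=-5753/1800 (≈-3.1961) theta=-751/1800 (≈-0.4172)
Rounded to 4 decimal places: x = -3.1961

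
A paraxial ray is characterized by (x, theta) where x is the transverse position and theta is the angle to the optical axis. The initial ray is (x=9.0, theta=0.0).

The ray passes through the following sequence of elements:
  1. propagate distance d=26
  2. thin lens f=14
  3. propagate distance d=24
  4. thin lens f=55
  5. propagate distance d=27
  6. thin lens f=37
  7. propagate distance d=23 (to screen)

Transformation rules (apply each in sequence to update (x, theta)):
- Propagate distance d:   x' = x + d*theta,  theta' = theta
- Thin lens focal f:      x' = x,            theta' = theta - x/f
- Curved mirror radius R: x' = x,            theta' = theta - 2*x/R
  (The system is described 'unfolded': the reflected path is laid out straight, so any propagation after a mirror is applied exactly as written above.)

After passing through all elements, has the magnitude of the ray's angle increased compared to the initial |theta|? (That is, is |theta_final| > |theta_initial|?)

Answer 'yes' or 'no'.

Answer: yes

Derivation:
Initial: x=9.0000 theta=0.0000
After 1 (propagate distance d=26): x=9.0000 theta=0.0000
After 2 (thin lens f=14): x=9.0000 theta=-9/14 (≈-0.6429)
After 3 (propagate distance d=24): x=-45/7 (≈-6.4286) theta=-9/14 (≈-0.6429)
After 4 (thin lens f=55): x=-45/7 (≈-6.4286) theta=-81/154 (≈-0.5260)
After 5 (propagate distance d=27): x=-3177/154 (≈-20.6299) theta=-81/154 (≈-0.5260)
After 6 (thin lens f=37): x=-3177/154 (≈-20.6299) theta=90/2849 (≈0.0316)
After 7 (propagate distance d=23 (to screen)): x=-113409/5698 (≈-19.9033) theta=90/2849 (≈0.0316)
|theta_initial|=0.0000 |theta_final|=90/2849 (≈0.0316) -> increased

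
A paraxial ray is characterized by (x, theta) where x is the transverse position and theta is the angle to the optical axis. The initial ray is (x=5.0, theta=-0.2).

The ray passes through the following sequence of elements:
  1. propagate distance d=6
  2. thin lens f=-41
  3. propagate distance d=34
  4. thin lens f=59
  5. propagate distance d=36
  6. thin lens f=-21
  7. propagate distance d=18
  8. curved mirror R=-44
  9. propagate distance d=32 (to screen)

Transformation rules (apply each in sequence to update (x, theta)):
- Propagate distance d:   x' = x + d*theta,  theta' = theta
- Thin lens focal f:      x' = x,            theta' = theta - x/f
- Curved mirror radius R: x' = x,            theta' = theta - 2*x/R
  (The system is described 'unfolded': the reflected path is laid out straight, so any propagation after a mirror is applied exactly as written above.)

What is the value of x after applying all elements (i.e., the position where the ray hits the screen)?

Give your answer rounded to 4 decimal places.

Answer: -31.5106

Derivation:
Initial: x=5.0000 theta=-0.2000
After 1 (propagate distance d=6): x=3.8000 theta=-0.2000
After 2 (thin lens f=-41): x=3.8000 theta=-22/205 (≈-0.1073)
After 3 (propagate distance d=34): x=31/205 (≈0.1512) theta=-22/205 (≈-0.1073)
After 4 (thin lens f=59): x=31/205 (≈0.1512) theta=-1329/12095 (≈-0.1099)
After 5 (propagate distance d=36): x=-9203/2419 (≈-3.8045) theta=-1329/12095 (≈-0.1099)
After 6 (thin lens f=-21): x=-9203/2419 (≈-3.8045) theta=-73924/253995 (≈-0.2910)
After 7 (propagate distance d=18): x=-765649/84665 (≈-9.0433) theta=-73924/253995 (≈-0.2910)
After 8 (curved mirror R=-44): x=-765649/84665 (≈-9.0433) theta=-784655/1117578 (≈-0.7021)
After 9 (propagate distance d=32 (to screen)): x=-88038817/2793945 (≈-31.5106) theta=-784655/1117578 (≈-0.7021)
Rounded to 4 decimal places: x = -31.5106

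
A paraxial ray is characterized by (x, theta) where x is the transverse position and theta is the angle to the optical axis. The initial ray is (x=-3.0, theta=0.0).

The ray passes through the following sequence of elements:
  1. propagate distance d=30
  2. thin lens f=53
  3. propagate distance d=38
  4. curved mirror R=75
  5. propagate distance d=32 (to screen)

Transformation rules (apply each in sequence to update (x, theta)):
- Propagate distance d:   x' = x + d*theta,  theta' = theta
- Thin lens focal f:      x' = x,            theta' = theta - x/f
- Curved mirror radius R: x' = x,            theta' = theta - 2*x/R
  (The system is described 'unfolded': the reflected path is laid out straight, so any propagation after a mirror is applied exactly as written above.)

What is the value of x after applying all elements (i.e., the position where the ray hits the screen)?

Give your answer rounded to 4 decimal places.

Answer: 1.6868

Derivation:
Initial: x=-3.0000 theta=0.0000
After 1 (propagate distance d=30): x=-3.0000 theta=0.0000
After 2 (thin lens f=53): x=-3.0000 theta=3/53 (≈0.0566)
After 3 (propagate distance d=38): x=-45/53 (≈-0.8491) theta=3/53 (≈0.0566)
After 4 (curved mirror R=75): x=-45/53 (≈-0.8491) theta=21/265 (≈0.0792)
After 5 (propagate distance d=32 (to screen)): x=447/265 (≈1.6868) theta=21/265 (≈0.0792)
Rounded to 4 decimal places: x = 1.6868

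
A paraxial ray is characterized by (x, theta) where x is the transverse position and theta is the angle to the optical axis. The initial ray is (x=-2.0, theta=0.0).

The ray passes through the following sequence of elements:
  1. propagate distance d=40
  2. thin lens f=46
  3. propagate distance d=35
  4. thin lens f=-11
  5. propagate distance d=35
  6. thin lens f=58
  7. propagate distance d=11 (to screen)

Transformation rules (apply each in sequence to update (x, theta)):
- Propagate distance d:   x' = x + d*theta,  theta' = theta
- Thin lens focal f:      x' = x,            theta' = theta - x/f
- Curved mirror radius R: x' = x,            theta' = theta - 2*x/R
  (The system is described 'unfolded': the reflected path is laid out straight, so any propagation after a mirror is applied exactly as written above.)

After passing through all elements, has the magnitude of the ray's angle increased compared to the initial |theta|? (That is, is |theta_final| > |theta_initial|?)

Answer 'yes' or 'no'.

Answer: yes

Derivation:
Initial: x=-2.0000 theta=0.0000
After 1 (propagate distance d=40): x=-2.0000 theta=0.0000
After 2 (thin lens f=46): x=-2.0000 theta=1/23 (≈0.0435)
After 3 (propagate distance d=35): x=-11/23 (≈-0.4783) theta=1/23 (≈0.0435)
After 4 (thin lens f=-11): x=-11/23 (≈-0.4783) theta=0.0000
After 5 (propagate distance d=35): x=-11/23 (≈-0.4783) theta=0.0000
After 6 (thin lens f=58): x=-11/23 (≈-0.4783) theta=11/1334 (≈0.0082)
After 7 (propagate distance d=11 (to screen)): x=-517/1334 (≈-0.3876) theta=11/1334 (≈0.0082)
|theta_initial|=0.0000 |theta_final|=11/1334 (≈0.0082) -> increased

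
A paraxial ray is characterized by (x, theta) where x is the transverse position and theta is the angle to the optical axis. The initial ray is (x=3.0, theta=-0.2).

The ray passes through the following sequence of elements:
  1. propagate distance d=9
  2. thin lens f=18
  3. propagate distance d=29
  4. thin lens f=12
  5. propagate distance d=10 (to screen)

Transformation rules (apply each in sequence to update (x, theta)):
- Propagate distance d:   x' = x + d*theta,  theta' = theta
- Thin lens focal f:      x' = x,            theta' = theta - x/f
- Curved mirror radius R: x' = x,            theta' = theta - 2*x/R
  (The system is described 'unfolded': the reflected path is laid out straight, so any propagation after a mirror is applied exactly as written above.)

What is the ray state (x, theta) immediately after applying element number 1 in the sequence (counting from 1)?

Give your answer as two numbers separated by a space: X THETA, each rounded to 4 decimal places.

Answer: 1.2000 -0.2000

Derivation:
Initial: x=3.0000 theta=-0.2000
After 1 (propagate distance d=9): x=1.2000 theta=-0.2000
Rounded to 4 decimal places: x = 1.2000, theta = -0.2000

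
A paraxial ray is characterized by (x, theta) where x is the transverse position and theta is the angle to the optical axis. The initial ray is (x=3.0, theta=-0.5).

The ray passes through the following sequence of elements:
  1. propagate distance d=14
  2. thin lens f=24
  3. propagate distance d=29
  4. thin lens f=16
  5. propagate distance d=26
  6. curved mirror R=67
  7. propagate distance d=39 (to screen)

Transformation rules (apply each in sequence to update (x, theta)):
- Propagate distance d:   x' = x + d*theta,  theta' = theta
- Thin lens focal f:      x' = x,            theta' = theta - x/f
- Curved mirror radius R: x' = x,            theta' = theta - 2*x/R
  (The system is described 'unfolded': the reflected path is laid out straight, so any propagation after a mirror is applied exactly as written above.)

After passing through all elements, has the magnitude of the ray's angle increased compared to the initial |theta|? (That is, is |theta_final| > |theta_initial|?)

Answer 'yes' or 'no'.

Answer: yes

Derivation:
Initial: x=3.0000 theta=-0.5000
After 1 (propagate distance d=14): x=-4.0000 theta=-0.5000
After 2 (thin lens f=24): x=-4.0000 theta=-1/3 (≈-0.3333)
After 3 (propagate distance d=29): x=-41/3 (≈-13.6667) theta=-1/3 (≈-0.3333)
After 4 (thin lens f=16): x=-41/3 (≈-13.6667) theta=25/48 (≈0.5208)
After 5 (propagate distance d=26): x=-0.1250 theta=25/48 (≈0.5208)
After 6 (curved mirror R=67): x=-0.1250 theta=1687/3216 (≈0.5246)
After 7 (propagate distance d=39 (to screen)): x=21797/1072 (≈20.3330) theta=1687/3216 (≈0.5246)
|theta_initial|=0.5000 |theta_final|=1687/3216 (≈0.5246) -> increased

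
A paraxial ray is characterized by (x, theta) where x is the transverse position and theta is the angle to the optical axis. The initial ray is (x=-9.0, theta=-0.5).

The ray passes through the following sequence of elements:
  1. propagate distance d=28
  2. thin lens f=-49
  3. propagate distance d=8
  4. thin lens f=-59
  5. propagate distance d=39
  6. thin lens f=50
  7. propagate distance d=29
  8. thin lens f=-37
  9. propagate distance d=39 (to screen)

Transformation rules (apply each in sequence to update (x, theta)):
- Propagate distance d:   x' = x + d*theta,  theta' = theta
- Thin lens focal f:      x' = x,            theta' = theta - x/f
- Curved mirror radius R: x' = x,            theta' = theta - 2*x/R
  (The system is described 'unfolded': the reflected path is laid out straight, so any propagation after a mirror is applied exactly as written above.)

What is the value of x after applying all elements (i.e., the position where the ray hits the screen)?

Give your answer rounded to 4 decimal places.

Answer: -154.2823

Derivation:
Initial: x=-9.0000 theta=-0.5000
After 1 (propagate distance d=28): x=-23.0000 theta=-0.5000
After 2 (thin lens f=-49): x=-23.0000 theta=-95/98 (≈-0.9694)
After 3 (propagate distance d=8): x=-1507/49 (≈-30.7551) theta=-95/98 (≈-0.9694)
After 4 (thin lens f=-59): x=-1507/49 (≈-30.7551) theta=-8619/5782 (≈-1.4907)
After 5 (propagate distance d=39): x=-513967/5782 (≈-88.8909) theta=-8619/5782 (≈-1.4907)
After 6 (thin lens f=50): x=-513967/5782 (≈-88.8909) theta=83017/289100 (≈0.2872)
After 7 (propagate distance d=29): x=-23290857/289100 (≈-80.5633) theta=83017/289100 (≈0.2872)
After 8 (thin lens f=-37): x=-23290857/289100 (≈-80.5633) theta=-5054807/2674175 (≈-1.8902)
After 9 (propagate distance d=39 (to screen)): x=-1650311601/10696700 (≈-154.2823) theta=-5054807/2674175 (≈-1.8902)
Rounded to 4 decimal places: x = -154.2823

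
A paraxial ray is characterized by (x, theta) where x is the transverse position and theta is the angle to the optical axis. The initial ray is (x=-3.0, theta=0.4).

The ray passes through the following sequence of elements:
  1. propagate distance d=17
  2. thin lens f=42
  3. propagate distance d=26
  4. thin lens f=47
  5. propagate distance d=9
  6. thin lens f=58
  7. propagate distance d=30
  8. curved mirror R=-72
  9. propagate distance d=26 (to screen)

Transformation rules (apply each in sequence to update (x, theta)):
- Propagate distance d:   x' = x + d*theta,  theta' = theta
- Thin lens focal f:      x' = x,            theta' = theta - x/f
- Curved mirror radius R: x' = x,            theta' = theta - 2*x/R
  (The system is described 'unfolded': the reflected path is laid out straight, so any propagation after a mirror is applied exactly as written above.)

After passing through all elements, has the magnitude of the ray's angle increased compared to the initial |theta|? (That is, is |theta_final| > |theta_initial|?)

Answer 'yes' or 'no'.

Answer: no

Derivation:
Initial: x=-3.0000 theta=0.4000
After 1 (propagate distance d=17): x=3.8000 theta=0.4000
After 2 (thin lens f=42): x=3.8000 theta=13/42 (≈0.3095)
After 3 (propagate distance d=26): x=1244/105 (≈11.8476) theta=13/42 (≈0.3095)
After 4 (thin lens f=47): x=1244/105 (≈11.8476) theta=27/470 (≈0.0574)
After 5 (propagate distance d=9): x=122039/9870 (≈12.3646) theta=27/470 (≈0.0574)
After 6 (thin lens f=58): x=122039/9870 (≈12.3646) theta=-89153/572460 (≈-0.1557)
After 7 (propagate distance d=30): x=157274/20445 (≈7.6925) theta=-89153/572460 (≈-0.1557)
After 8 (curved mirror R=-72): x=157274/20445 (≈7.6925) theta=298541/5152140 (≈0.0579)
After 9 (propagate distance d=26 (to screen)): x=23697557/2576070 (≈9.1991) theta=298541/5152140 (≈0.0579)
|theta_initial|=0.4000 |theta_final|=298541/5152140 (≈0.0579) -> not increased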